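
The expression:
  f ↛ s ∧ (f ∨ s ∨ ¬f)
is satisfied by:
  {f: True, s: False}


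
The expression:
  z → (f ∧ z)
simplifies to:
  f ∨ ¬z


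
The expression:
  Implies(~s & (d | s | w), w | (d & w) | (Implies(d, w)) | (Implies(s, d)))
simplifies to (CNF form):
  True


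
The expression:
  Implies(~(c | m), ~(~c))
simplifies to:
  c | m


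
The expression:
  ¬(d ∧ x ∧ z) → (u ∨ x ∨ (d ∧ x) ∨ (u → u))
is always true.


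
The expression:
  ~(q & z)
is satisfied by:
  {q: False, z: False}
  {z: True, q: False}
  {q: True, z: False}


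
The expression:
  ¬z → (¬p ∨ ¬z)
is always true.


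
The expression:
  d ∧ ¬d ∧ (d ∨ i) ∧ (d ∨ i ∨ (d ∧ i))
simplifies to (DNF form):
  False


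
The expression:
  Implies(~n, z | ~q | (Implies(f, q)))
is always true.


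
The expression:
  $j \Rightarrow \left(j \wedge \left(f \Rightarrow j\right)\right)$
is always true.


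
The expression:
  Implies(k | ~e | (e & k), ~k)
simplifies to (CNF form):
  ~k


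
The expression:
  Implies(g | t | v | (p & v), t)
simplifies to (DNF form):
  t | (~g & ~v)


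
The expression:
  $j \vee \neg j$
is always true.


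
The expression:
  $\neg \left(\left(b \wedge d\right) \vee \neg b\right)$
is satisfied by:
  {b: True, d: False}


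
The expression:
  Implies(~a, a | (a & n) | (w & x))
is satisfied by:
  {a: True, x: True, w: True}
  {a: True, x: True, w: False}
  {a: True, w: True, x: False}
  {a: True, w: False, x: False}
  {x: True, w: True, a: False}


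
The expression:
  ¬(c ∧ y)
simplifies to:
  ¬c ∨ ¬y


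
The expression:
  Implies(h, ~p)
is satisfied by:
  {p: False, h: False}
  {h: True, p: False}
  {p: True, h: False}


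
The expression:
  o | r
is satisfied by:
  {r: True, o: True}
  {r: True, o: False}
  {o: True, r: False}


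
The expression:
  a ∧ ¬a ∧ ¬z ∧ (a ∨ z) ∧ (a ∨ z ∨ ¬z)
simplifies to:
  False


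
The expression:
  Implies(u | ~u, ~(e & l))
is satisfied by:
  {l: False, e: False}
  {e: True, l: False}
  {l: True, e: False}


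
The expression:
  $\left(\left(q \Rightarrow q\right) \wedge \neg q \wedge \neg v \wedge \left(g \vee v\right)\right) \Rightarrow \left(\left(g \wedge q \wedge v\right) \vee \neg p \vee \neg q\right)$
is always true.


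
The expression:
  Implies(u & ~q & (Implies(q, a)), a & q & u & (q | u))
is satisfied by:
  {q: True, u: False}
  {u: False, q: False}
  {u: True, q: True}


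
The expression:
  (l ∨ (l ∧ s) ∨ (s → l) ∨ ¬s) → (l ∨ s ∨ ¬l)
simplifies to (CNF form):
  True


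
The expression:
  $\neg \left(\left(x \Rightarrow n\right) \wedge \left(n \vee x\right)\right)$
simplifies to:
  $\neg n$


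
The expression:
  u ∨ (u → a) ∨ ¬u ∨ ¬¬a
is always true.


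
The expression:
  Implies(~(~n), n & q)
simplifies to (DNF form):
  q | ~n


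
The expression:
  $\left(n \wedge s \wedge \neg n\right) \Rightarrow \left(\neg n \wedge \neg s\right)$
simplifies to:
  $\text{True}$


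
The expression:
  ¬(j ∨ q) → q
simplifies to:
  j ∨ q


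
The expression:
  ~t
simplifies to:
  ~t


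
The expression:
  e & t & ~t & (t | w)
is never true.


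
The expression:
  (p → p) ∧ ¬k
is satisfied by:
  {k: False}


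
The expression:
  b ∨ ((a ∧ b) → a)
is always true.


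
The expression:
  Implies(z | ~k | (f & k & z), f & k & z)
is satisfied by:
  {f: True, k: True, z: False}
  {k: True, z: False, f: False}
  {z: True, f: True, k: True}


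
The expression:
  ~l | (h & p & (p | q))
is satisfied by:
  {p: True, h: True, l: False}
  {p: True, h: False, l: False}
  {h: True, p: False, l: False}
  {p: False, h: False, l: False}
  {p: True, l: True, h: True}


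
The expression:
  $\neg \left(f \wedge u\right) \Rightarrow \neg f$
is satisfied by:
  {u: True, f: False}
  {f: False, u: False}
  {f: True, u: True}


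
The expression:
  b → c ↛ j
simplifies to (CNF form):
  (c ∨ ¬b) ∧ (¬b ∨ ¬j)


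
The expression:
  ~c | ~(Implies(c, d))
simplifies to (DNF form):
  ~c | ~d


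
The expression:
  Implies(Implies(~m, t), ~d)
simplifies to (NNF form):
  ~d | (~m & ~t)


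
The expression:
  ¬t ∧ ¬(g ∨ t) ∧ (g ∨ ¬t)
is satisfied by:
  {g: False, t: False}


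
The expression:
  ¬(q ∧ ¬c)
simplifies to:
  c ∨ ¬q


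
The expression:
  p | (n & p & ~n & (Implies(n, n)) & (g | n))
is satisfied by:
  {p: True}


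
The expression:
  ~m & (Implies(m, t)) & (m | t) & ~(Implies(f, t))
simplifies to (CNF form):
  False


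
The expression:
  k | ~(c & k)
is always true.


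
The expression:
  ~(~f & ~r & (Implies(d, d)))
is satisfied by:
  {r: True, f: True}
  {r: True, f: False}
  {f: True, r: False}


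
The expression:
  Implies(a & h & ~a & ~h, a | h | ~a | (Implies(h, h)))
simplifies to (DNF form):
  True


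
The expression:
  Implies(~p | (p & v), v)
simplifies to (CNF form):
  p | v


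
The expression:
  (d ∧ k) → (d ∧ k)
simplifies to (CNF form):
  True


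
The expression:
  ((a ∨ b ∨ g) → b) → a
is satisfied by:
  {a: True, g: True, b: False}
  {a: True, g: False, b: False}
  {a: True, b: True, g: True}
  {a: True, b: True, g: False}
  {g: True, b: False, a: False}


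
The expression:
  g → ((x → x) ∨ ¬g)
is always true.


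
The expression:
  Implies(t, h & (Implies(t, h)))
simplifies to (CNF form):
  h | ~t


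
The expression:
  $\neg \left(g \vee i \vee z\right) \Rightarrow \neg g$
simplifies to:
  $\text{True}$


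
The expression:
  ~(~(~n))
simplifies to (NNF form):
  ~n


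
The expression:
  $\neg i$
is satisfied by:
  {i: False}


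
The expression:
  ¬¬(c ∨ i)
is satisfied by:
  {i: True, c: True}
  {i: True, c: False}
  {c: True, i: False}


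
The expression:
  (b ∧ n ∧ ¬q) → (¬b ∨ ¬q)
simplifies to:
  True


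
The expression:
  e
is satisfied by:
  {e: True}


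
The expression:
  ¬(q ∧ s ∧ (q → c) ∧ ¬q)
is always true.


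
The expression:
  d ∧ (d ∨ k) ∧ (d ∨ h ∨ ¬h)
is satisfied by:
  {d: True}


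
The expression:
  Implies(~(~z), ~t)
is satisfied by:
  {t: False, z: False}
  {z: True, t: False}
  {t: True, z: False}


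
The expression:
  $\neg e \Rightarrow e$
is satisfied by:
  {e: True}


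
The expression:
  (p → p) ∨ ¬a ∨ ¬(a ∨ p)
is always true.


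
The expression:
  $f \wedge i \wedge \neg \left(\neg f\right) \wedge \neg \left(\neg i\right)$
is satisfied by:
  {i: True, f: True}


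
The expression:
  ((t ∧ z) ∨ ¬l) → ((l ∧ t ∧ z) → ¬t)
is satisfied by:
  {l: False, t: False, z: False}
  {z: True, l: False, t: False}
  {t: True, l: False, z: False}
  {z: True, t: True, l: False}
  {l: True, z: False, t: False}
  {z: True, l: True, t: False}
  {t: True, l: True, z: False}


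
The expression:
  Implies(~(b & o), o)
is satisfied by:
  {o: True}


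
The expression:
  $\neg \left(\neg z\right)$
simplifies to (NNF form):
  $z$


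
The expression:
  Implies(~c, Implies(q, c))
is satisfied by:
  {c: True, q: False}
  {q: False, c: False}
  {q: True, c: True}


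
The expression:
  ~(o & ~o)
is always true.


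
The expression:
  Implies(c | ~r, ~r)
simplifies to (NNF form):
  ~c | ~r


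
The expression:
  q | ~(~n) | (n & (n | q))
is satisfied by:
  {n: True, q: True}
  {n: True, q: False}
  {q: True, n: False}


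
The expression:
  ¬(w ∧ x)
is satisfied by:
  {w: False, x: False}
  {x: True, w: False}
  {w: True, x: False}


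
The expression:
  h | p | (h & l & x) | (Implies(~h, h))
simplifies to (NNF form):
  h | p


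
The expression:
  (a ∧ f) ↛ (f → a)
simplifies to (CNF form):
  False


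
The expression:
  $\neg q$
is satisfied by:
  {q: False}


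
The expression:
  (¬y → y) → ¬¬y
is always true.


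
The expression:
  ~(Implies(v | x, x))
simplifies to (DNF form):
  v & ~x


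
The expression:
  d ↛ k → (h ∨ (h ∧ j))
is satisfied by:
  {k: True, h: True, d: False}
  {k: True, h: False, d: False}
  {h: True, k: False, d: False}
  {k: False, h: False, d: False}
  {d: True, k: True, h: True}
  {d: True, k: True, h: False}
  {d: True, h: True, k: False}


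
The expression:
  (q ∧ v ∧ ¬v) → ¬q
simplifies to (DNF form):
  True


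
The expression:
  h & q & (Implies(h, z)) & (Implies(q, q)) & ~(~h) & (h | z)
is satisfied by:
  {h: True, z: True, q: True}


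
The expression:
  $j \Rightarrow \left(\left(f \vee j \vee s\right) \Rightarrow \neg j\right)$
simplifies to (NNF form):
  $\neg j$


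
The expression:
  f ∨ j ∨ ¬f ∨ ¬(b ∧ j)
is always true.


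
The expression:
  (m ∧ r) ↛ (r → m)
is never true.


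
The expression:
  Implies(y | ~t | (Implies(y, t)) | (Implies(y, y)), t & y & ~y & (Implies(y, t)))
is never true.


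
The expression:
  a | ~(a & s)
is always true.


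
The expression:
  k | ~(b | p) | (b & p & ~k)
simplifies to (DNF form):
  k | (b & p) | (~b & ~p)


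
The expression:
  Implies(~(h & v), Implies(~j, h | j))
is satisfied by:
  {h: True, j: True}
  {h: True, j: False}
  {j: True, h: False}


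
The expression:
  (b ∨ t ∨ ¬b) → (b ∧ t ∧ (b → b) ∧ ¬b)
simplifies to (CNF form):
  False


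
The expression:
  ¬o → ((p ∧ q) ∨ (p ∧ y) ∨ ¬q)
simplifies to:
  o ∨ p ∨ ¬q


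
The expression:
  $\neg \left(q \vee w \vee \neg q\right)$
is never true.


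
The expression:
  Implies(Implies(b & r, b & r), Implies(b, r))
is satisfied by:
  {r: True, b: False}
  {b: False, r: False}
  {b: True, r: True}


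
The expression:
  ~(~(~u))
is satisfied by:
  {u: False}


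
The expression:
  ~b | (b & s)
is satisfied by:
  {s: True, b: False}
  {b: False, s: False}
  {b: True, s: True}


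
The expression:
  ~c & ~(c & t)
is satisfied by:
  {c: False}


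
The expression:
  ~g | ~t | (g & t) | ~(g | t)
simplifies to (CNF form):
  True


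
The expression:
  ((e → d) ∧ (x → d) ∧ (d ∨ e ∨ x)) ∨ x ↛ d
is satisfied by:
  {x: True, d: True}
  {x: True, d: False}
  {d: True, x: False}


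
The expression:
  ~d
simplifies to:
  ~d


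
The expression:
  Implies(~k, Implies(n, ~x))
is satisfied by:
  {k: True, x: False, n: False}
  {x: False, n: False, k: False}
  {n: True, k: True, x: False}
  {n: True, x: False, k: False}
  {k: True, x: True, n: False}
  {x: True, k: False, n: False}
  {n: True, x: True, k: True}


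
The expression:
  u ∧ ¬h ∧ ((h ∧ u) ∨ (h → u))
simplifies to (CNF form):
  u ∧ ¬h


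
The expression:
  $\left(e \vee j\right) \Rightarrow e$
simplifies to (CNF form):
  $e \vee \neg j$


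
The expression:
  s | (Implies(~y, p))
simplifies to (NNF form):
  p | s | y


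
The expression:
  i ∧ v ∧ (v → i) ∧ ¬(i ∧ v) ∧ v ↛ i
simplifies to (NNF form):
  False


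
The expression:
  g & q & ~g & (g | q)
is never true.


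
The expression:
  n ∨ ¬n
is always true.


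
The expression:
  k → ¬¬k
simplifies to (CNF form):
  True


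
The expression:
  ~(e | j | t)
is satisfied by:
  {e: False, t: False, j: False}


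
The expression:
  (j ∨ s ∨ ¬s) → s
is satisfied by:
  {s: True}


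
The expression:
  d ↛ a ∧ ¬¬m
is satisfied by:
  {m: True, d: True, a: False}


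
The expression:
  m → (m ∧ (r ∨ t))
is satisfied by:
  {r: True, t: True, m: False}
  {r: True, m: False, t: False}
  {t: True, m: False, r: False}
  {t: False, m: False, r: False}
  {r: True, t: True, m: True}
  {r: True, m: True, t: False}
  {t: True, m: True, r: False}


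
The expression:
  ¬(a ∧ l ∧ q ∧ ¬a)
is always true.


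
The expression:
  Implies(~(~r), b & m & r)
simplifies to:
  ~r | (b & m)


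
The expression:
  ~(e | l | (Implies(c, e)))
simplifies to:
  c & ~e & ~l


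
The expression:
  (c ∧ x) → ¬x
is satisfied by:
  {c: False, x: False}
  {x: True, c: False}
  {c: True, x: False}


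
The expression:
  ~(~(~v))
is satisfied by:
  {v: False}


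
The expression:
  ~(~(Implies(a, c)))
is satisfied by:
  {c: True, a: False}
  {a: False, c: False}
  {a: True, c: True}


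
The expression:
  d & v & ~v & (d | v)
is never true.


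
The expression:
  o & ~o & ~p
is never true.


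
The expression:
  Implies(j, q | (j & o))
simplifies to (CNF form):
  o | q | ~j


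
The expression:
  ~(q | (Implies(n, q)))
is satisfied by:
  {n: True, q: False}


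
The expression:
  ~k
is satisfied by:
  {k: False}


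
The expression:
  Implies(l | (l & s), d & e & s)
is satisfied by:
  {d: True, e: True, s: True, l: False}
  {d: True, e: True, s: False, l: False}
  {d: True, s: True, e: False, l: False}
  {d: True, s: False, e: False, l: False}
  {e: True, s: True, d: False, l: False}
  {e: True, d: False, s: False, l: False}
  {e: False, s: True, d: False, l: False}
  {e: False, d: False, s: False, l: False}
  {d: True, l: True, e: True, s: True}


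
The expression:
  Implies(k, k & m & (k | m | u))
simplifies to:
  m | ~k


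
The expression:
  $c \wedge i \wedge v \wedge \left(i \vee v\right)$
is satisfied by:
  {c: True, i: True, v: True}


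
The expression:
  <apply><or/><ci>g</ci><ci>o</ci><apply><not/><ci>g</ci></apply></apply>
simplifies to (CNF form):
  <true/>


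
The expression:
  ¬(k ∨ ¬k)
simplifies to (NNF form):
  False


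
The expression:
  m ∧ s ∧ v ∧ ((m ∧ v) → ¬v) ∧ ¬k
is never true.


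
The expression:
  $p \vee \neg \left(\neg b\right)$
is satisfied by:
  {b: True, p: True}
  {b: True, p: False}
  {p: True, b: False}


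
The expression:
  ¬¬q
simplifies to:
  q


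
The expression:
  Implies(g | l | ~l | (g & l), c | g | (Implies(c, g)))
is always true.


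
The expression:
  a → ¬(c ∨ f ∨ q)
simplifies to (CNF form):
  (¬a ∨ ¬c) ∧ (¬a ∨ ¬f) ∧ (¬a ∨ ¬q)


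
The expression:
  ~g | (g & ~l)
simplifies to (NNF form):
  ~g | ~l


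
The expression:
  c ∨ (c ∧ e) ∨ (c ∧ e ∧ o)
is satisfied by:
  {c: True}


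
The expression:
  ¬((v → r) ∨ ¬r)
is never true.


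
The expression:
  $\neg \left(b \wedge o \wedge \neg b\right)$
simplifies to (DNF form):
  $\text{True}$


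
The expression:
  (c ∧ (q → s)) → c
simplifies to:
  True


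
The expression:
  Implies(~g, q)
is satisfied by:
  {q: True, g: True}
  {q: True, g: False}
  {g: True, q: False}


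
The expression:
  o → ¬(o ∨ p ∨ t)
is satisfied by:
  {o: False}


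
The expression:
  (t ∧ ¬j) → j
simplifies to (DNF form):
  j ∨ ¬t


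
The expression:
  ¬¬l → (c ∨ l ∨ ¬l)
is always true.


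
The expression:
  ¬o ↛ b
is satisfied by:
  {o: False, b: False}


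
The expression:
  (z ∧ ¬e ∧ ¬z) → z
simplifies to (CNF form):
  True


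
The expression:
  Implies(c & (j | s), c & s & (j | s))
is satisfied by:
  {s: True, c: False, j: False}
  {c: False, j: False, s: False}
  {j: True, s: True, c: False}
  {j: True, c: False, s: False}
  {s: True, c: True, j: False}
  {c: True, s: False, j: False}
  {j: True, c: True, s: True}


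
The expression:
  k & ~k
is never true.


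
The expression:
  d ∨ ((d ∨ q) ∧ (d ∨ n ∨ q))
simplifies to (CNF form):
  d ∨ q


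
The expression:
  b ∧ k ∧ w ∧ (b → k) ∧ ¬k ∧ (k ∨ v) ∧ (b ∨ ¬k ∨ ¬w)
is never true.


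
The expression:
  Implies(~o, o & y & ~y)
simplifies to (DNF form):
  o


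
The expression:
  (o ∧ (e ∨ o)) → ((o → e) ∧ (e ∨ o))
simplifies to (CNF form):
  e ∨ ¬o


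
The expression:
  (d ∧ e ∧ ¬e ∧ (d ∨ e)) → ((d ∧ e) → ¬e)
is always true.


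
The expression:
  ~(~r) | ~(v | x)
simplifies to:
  r | (~v & ~x)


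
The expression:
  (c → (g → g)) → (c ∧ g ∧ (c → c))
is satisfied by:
  {c: True, g: True}


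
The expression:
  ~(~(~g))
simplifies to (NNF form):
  ~g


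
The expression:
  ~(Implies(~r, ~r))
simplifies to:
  False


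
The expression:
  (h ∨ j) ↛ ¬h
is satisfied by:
  {h: True}


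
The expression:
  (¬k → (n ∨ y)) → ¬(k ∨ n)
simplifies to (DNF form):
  ¬k ∧ ¬n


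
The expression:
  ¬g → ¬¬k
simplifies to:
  g ∨ k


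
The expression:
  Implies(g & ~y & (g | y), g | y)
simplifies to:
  True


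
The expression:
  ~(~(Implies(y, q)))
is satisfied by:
  {q: True, y: False}
  {y: False, q: False}
  {y: True, q: True}


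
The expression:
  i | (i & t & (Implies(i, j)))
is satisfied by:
  {i: True}


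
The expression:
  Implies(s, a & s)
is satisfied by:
  {a: True, s: False}
  {s: False, a: False}
  {s: True, a: True}


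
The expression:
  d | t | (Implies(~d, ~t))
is always true.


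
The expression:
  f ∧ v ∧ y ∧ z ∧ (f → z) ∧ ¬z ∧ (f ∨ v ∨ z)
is never true.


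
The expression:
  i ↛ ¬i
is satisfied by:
  {i: True}


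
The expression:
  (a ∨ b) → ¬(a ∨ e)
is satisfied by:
  {e: False, a: False, b: False}
  {b: True, e: False, a: False}
  {e: True, b: False, a: False}


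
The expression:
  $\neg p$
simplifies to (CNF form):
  $\neg p$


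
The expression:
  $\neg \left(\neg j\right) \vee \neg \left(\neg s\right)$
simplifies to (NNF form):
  $j \vee s$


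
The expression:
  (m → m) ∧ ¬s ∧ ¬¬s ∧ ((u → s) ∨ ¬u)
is never true.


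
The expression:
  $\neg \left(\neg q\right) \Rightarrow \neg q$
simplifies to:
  $\neg q$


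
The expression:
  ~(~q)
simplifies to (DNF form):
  q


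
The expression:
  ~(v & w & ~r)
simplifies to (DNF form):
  r | ~v | ~w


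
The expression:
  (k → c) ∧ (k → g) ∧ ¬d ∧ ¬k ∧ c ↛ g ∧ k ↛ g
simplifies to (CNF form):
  False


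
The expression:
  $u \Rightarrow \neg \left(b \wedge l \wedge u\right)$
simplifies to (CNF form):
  $\neg b \vee \neg l \vee \neg u$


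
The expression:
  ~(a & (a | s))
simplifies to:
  ~a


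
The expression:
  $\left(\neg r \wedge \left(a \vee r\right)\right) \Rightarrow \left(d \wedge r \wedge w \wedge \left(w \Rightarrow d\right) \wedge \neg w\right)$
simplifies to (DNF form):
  $r \vee \neg a$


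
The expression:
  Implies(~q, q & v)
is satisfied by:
  {q: True}


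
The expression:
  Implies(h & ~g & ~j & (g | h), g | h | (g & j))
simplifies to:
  True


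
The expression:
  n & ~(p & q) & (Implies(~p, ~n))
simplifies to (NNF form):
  n & p & ~q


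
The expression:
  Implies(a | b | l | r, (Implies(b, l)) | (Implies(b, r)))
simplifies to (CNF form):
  l | r | ~b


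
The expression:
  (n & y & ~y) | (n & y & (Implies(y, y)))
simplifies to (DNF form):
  n & y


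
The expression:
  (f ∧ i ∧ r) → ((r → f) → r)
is always true.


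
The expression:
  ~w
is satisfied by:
  {w: False}


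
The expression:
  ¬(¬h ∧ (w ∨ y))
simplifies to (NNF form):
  h ∨ (¬w ∧ ¬y)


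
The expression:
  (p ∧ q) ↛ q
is never true.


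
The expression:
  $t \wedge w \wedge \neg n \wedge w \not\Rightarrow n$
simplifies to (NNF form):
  $t \wedge w \wedge \neg n$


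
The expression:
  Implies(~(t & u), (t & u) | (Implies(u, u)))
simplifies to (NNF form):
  True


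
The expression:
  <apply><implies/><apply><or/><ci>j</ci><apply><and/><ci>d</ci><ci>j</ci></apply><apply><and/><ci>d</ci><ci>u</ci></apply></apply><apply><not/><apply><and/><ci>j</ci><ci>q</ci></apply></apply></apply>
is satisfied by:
  {q: False, j: False}
  {j: True, q: False}
  {q: True, j: False}


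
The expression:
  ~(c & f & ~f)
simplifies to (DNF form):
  True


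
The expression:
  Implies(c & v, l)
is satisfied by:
  {l: True, v: False, c: False}
  {v: False, c: False, l: False}
  {c: True, l: True, v: False}
  {c: True, v: False, l: False}
  {l: True, v: True, c: False}
  {v: True, l: False, c: False}
  {c: True, v: True, l: True}


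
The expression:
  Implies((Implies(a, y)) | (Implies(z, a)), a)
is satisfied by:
  {a: True}


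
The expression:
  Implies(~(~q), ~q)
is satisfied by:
  {q: False}


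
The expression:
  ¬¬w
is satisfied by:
  {w: True}


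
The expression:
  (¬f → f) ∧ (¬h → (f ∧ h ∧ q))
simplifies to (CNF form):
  f ∧ h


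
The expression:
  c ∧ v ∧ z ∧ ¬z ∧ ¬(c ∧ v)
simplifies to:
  False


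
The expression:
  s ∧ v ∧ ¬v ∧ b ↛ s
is never true.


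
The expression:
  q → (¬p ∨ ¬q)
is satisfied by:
  {p: False, q: False}
  {q: True, p: False}
  {p: True, q: False}


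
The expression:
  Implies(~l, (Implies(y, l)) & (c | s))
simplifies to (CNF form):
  (l | ~y) & (c | l | s) & (c | l | ~y) & (l | s | ~y)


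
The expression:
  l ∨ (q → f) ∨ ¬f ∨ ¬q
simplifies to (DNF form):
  True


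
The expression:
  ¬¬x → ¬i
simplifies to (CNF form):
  ¬i ∨ ¬x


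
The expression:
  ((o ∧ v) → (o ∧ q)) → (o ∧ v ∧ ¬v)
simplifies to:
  o ∧ v ∧ ¬q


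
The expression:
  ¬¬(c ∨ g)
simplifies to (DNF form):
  c ∨ g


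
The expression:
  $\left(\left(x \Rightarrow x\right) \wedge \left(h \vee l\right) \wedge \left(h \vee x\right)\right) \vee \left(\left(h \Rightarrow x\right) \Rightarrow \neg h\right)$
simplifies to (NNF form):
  $\text{True}$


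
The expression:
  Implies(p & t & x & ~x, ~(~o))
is always true.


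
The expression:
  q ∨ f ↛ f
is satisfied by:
  {q: True}


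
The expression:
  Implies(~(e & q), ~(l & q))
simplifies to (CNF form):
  e | ~l | ~q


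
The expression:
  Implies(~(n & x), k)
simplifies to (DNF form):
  k | (n & x)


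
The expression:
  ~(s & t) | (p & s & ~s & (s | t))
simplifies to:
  ~s | ~t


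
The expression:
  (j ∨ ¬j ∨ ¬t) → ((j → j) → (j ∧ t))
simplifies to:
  j ∧ t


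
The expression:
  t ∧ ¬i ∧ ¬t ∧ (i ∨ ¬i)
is never true.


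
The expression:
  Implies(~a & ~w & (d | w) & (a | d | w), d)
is always true.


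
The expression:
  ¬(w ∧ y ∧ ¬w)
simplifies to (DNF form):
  True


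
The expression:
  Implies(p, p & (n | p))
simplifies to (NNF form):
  True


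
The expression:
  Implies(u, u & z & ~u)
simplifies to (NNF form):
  ~u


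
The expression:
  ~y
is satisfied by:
  {y: False}


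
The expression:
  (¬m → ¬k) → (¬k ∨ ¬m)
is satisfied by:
  {k: False, m: False}
  {m: True, k: False}
  {k: True, m: False}


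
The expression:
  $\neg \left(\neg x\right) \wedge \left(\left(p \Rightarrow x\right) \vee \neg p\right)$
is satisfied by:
  {x: True}


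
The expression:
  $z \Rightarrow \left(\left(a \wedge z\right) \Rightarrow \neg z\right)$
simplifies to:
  $\neg a \vee \neg z$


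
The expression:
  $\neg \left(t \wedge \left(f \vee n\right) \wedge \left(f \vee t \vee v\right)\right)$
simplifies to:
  $\left(\neg f \wedge \neg n\right) \vee \neg t$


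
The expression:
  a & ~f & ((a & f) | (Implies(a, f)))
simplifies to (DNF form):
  False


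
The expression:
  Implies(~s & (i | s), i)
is always true.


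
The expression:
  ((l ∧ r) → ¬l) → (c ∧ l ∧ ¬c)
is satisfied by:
  {r: True, l: True}


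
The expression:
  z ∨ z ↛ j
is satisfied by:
  {z: True}


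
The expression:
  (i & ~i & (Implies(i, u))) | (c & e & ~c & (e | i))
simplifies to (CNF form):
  False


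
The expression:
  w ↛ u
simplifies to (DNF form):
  w ∧ ¬u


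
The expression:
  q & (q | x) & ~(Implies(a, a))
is never true.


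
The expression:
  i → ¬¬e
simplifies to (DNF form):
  e ∨ ¬i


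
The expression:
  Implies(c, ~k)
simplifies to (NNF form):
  ~c | ~k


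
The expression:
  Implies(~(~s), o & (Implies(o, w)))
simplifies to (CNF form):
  (o | ~s) & (w | ~s)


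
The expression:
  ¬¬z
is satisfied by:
  {z: True}


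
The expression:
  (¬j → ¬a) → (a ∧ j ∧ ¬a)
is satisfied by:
  {a: True, j: False}


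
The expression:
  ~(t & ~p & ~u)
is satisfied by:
  {u: True, p: True, t: False}
  {u: True, p: False, t: False}
  {p: True, u: False, t: False}
  {u: False, p: False, t: False}
  {u: True, t: True, p: True}
  {u: True, t: True, p: False}
  {t: True, p: True, u: False}


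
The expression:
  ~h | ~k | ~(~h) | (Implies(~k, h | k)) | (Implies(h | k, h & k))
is always true.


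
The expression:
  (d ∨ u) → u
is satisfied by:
  {u: True, d: False}
  {d: False, u: False}
  {d: True, u: True}


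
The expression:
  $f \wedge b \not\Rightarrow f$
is never true.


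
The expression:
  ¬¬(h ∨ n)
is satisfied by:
  {n: True, h: True}
  {n: True, h: False}
  {h: True, n: False}


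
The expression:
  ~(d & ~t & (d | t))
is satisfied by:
  {t: True, d: False}
  {d: False, t: False}
  {d: True, t: True}


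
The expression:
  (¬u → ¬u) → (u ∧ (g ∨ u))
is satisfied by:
  {u: True}


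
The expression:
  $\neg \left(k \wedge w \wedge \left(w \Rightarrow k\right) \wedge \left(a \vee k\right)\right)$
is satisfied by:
  {w: False, k: False}
  {k: True, w: False}
  {w: True, k: False}


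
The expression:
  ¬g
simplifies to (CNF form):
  ¬g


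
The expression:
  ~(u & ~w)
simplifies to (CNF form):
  w | ~u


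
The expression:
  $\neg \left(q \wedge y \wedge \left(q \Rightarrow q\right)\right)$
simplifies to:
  $\neg q \vee \neg y$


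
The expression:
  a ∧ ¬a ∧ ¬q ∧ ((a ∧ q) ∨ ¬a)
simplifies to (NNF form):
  False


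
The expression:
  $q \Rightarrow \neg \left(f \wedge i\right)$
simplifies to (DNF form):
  $\neg f \vee \neg i \vee \neg q$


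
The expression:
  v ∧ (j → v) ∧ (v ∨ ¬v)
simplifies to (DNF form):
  v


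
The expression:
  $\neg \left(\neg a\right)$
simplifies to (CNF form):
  $a$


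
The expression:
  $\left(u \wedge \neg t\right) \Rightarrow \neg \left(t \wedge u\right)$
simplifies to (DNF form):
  $\text{True}$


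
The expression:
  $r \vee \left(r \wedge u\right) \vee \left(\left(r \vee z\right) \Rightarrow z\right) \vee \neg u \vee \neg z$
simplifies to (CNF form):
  $\text{True}$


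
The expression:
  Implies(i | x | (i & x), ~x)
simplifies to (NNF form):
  ~x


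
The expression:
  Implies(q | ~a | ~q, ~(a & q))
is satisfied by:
  {q: False, a: False}
  {a: True, q: False}
  {q: True, a: False}


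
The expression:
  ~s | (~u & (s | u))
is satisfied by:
  {s: False, u: False}
  {u: True, s: False}
  {s: True, u: False}


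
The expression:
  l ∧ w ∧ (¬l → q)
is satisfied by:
  {w: True, l: True}


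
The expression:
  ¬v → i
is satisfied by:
  {i: True, v: True}
  {i: True, v: False}
  {v: True, i: False}


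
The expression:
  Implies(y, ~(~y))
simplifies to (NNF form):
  True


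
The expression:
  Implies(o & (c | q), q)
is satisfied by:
  {q: True, c: False, o: False}
  {c: False, o: False, q: False}
  {q: True, o: True, c: False}
  {o: True, c: False, q: False}
  {q: True, c: True, o: False}
  {c: True, q: False, o: False}
  {q: True, o: True, c: True}


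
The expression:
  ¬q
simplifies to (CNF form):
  ¬q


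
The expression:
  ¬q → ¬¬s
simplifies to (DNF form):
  q ∨ s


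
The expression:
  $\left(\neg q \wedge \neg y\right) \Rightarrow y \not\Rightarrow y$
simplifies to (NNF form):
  $q \vee y$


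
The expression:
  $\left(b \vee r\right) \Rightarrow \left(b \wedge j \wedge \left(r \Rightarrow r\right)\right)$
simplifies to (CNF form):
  $\left(b \vee \neg b\right) \wedge \left(b \vee \neg r\right) \wedge \left(j \vee \neg b\right) \wedge \left(j \vee \neg r\right)$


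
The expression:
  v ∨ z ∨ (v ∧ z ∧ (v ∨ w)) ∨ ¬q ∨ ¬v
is always true.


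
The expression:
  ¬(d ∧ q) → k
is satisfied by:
  {q: True, k: True, d: True}
  {q: True, k: True, d: False}
  {k: True, d: True, q: False}
  {k: True, d: False, q: False}
  {q: True, d: True, k: False}


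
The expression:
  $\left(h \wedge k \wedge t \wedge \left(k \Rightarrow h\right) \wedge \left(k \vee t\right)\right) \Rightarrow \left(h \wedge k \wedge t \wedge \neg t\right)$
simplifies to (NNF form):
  $\neg h \vee \neg k \vee \neg t$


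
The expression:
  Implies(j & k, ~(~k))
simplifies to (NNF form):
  True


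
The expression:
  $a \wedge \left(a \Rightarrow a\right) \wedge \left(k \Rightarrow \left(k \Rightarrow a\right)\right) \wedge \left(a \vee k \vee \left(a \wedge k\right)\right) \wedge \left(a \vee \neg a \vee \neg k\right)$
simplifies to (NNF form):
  $a$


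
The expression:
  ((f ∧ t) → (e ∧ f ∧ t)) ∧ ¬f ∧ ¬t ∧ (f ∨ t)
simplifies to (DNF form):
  False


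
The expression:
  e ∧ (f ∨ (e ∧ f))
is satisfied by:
  {e: True, f: True}


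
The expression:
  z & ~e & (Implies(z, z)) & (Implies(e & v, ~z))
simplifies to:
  z & ~e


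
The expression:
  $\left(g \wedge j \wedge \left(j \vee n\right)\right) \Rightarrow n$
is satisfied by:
  {n: True, g: False, j: False}
  {g: False, j: False, n: False}
  {j: True, n: True, g: False}
  {j: True, g: False, n: False}
  {n: True, g: True, j: False}
  {g: True, n: False, j: False}
  {j: True, g: True, n: True}


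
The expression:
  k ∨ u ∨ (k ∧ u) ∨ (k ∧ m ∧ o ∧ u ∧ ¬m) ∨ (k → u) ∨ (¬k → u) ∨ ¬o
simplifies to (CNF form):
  True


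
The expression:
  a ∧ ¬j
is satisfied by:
  {a: True, j: False}


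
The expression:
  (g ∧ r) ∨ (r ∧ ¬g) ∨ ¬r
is always true.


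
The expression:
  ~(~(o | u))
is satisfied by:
  {o: True, u: True}
  {o: True, u: False}
  {u: True, o: False}


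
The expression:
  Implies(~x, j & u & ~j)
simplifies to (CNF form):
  x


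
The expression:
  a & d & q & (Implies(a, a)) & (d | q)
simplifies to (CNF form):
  a & d & q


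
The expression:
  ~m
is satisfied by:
  {m: False}


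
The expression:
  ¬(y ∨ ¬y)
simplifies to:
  False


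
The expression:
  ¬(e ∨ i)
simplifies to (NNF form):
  ¬e ∧ ¬i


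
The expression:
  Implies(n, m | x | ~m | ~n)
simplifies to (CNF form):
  True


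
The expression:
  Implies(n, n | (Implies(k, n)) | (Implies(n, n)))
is always true.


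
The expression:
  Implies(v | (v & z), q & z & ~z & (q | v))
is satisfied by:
  {v: False}


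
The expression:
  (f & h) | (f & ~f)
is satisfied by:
  {h: True, f: True}


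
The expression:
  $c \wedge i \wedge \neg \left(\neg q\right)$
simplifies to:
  $c \wedge i \wedge q$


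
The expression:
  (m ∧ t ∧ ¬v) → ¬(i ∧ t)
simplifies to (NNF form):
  v ∨ ¬i ∨ ¬m ∨ ¬t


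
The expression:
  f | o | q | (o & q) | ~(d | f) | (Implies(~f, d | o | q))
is always true.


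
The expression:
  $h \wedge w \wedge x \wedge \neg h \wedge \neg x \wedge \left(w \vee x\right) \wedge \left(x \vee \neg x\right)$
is never true.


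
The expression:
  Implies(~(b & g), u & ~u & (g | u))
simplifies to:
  b & g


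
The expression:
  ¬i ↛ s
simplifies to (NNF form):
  s ∨ ¬i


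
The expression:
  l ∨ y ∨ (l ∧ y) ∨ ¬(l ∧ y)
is always true.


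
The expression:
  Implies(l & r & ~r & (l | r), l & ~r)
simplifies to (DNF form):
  True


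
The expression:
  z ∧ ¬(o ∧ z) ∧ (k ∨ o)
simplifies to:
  k ∧ z ∧ ¬o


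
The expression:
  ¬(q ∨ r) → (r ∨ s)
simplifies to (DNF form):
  q ∨ r ∨ s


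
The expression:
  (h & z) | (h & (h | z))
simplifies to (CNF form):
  h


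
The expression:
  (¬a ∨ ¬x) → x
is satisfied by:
  {x: True}


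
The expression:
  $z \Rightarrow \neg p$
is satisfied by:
  {p: False, z: False}
  {z: True, p: False}
  {p: True, z: False}


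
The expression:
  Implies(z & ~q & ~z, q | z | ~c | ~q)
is always true.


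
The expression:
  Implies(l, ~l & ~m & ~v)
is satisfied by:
  {l: False}


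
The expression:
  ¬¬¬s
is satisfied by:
  {s: False}


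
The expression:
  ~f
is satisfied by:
  {f: False}


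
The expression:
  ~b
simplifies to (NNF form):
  ~b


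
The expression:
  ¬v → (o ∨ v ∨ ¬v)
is always true.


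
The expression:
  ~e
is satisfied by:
  {e: False}


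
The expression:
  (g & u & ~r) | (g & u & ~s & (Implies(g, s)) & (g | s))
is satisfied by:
  {u: True, g: True, r: False}


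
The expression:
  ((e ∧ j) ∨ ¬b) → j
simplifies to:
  b ∨ j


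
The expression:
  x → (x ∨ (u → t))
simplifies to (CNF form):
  True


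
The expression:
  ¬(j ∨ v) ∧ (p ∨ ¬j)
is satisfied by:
  {v: False, j: False}


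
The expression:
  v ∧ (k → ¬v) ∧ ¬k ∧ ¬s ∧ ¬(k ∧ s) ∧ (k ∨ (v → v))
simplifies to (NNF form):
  v ∧ ¬k ∧ ¬s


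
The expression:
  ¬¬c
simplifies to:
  c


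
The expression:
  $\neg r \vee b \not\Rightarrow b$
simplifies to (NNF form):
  $\neg r$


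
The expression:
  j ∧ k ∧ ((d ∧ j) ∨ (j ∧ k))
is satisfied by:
  {j: True, k: True}


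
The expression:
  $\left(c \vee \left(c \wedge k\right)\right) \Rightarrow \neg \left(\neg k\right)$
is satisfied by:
  {k: True, c: False}
  {c: False, k: False}
  {c: True, k: True}


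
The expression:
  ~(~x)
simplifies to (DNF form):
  x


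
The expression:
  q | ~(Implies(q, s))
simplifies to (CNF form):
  q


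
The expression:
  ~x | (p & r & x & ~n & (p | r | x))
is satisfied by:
  {p: True, r: True, n: False, x: False}
  {p: True, r: False, n: False, x: False}
  {r: True, p: False, n: False, x: False}
  {p: False, r: False, n: False, x: False}
  {p: True, n: True, r: True, x: False}
  {p: True, n: True, r: False, x: False}
  {n: True, r: True, p: False, x: False}
  {n: True, r: False, p: False, x: False}
  {x: True, p: True, n: False, r: True}


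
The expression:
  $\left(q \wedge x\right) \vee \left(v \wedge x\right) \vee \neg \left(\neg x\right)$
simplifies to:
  $x$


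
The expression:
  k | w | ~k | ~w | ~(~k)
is always true.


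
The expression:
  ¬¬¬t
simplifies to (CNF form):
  ¬t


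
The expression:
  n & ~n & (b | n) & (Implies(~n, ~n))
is never true.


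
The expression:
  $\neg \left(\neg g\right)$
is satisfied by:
  {g: True}


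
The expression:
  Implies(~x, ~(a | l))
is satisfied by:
  {x: True, l: False, a: False}
  {x: True, a: True, l: False}
  {x: True, l: True, a: False}
  {x: True, a: True, l: True}
  {a: False, l: False, x: False}


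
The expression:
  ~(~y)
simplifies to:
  y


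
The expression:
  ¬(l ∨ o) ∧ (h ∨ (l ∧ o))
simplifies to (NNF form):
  h ∧ ¬l ∧ ¬o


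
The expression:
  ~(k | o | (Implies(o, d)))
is never true.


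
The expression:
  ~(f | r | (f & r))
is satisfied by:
  {r: False, f: False}


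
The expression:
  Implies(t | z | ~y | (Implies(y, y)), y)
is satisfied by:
  {y: True}


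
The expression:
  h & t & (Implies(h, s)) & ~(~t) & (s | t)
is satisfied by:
  {t: True, h: True, s: True}


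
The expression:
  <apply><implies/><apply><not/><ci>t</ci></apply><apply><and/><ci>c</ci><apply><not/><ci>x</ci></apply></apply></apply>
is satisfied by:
  {t: True, c: True, x: False}
  {t: True, x: False, c: False}
  {t: True, c: True, x: True}
  {t: True, x: True, c: False}
  {c: True, x: False, t: False}


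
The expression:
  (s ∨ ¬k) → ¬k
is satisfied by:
  {s: False, k: False}
  {k: True, s: False}
  {s: True, k: False}


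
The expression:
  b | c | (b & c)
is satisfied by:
  {b: True, c: True}
  {b: True, c: False}
  {c: True, b: False}


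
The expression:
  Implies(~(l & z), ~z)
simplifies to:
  l | ~z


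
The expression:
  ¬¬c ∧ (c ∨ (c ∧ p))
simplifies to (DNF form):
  c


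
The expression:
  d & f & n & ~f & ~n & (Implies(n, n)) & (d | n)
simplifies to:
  False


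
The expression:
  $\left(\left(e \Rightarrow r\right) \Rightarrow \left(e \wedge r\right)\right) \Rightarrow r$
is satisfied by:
  {r: True, e: False}
  {e: False, r: False}
  {e: True, r: True}


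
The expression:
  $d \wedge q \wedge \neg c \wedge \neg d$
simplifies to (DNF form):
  $\text{False}$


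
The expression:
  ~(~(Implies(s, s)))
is always true.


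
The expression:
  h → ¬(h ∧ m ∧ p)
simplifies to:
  ¬h ∨ ¬m ∨ ¬p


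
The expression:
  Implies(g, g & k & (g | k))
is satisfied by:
  {k: True, g: False}
  {g: False, k: False}
  {g: True, k: True}


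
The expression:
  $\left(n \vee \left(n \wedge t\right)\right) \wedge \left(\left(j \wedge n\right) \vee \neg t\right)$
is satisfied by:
  {j: True, n: True, t: False}
  {n: True, t: False, j: False}
  {t: True, j: True, n: True}


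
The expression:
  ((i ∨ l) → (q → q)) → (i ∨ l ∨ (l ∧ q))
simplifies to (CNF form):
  i ∨ l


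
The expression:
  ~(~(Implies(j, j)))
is always true.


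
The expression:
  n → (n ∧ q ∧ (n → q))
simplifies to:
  q ∨ ¬n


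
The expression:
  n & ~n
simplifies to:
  False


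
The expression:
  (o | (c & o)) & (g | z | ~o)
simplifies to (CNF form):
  o & (g | z)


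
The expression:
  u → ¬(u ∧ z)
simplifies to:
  ¬u ∨ ¬z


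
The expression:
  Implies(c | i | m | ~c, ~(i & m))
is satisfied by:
  {m: False, i: False}
  {i: True, m: False}
  {m: True, i: False}


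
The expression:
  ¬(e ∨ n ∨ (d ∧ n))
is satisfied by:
  {n: False, e: False}


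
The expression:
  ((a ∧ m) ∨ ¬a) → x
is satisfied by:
  {x: True, a: True, m: False}
  {x: True, a: False, m: False}
  {x: True, m: True, a: True}
  {x: True, m: True, a: False}
  {a: True, m: False, x: False}


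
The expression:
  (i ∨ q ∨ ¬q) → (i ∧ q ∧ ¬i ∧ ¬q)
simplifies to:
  False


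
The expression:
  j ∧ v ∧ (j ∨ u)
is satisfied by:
  {j: True, v: True}


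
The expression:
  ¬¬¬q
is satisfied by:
  {q: False}


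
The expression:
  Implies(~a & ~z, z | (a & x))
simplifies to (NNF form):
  a | z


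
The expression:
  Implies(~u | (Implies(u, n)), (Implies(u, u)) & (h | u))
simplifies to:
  h | u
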